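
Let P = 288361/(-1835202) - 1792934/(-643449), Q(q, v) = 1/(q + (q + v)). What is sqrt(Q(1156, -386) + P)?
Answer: sqrt(1166244205835733462569286439)/21058650235281 ≈ 1.6217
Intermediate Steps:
Q(q, v) = 1/(v + 2*q)
P = 1034950155193/393619630566 (P = 288361*(-1/1835202) - 1792934*(-1/643449) = -288361/1835202 + 1792934/643449 = 1034950155193/393619630566 ≈ 2.6293)
sqrt(Q(1156, -386) + P) = sqrt(1/(-386 + 2*1156) + 1034950155193/393619630566) = sqrt(1/(-386 + 2312) + 1034950155193/393619630566) = sqrt(1/1926 + 1034950155193/393619630566) = sqrt(166142301544357/63175950705843) = sqrt(1166244205835733462569286439)/21058650235281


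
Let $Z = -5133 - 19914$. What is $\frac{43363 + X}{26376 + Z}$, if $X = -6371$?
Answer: $\frac{36992}{1329} \approx 27.834$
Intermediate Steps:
$Z = -25047$
$\frac{43363 + X}{26376 + Z} = \frac{43363 - 6371}{26376 - 25047} = \frac{36992}{1329}$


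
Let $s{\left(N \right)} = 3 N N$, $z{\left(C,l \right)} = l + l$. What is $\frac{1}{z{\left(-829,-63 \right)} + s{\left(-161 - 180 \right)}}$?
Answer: $\frac{1}{348717} \approx 2.8677 \cdot 10^{-6}$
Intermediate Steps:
$z{\left(C,l \right)} = 2 l$
$s{\left(N \right)} = 3 N^{2}$
$\frac{1}{z{\left(-829,-63 \right)} + s{\left(-161 - 180 \right)}} = \frac{1}{2 \left(-63\right) + 3 \left(-161 - 180\right)^{2}} = \frac{1}{-126 + 3 \left(-341\right)^{2}} = \frac{1}{-126 + 3 \cdot 116281} = \frac{1}{-126 + 348843} = \frac{1}{348717}$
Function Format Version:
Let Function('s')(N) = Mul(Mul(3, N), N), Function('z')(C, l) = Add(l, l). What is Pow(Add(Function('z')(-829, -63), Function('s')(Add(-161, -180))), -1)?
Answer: Rational(1, 348717) ≈ 2.8677e-6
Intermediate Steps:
Function('z')(C, l) = Mul(2, l)
Function('s')(N) = Mul(3, Pow(N, 2))
Pow(Add(Function('z')(-829, -63), Function('s')(Add(-161, -180))), -1) = Pow(Add(Mul(2, -63), Mul(3, Pow(Add(-161, -180), 2))), -1) = Pow(Add(-126, Mul(3, Pow(-341, 2))), -1) = Pow(Add(-126, Mul(3, 116281)), -1) = Pow(Add(-126, 348843), -1) = Pow(348717, -1) = Rational(1, 348717)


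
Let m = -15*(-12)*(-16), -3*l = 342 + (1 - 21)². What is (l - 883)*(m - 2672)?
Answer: 18826832/3 ≈ 6.2756e+6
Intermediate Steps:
l = -742/3 (l = -(342 + (1 - 21)²)/3 = -(342 + (-20)²)/3 = -(342 + 400)/3 = -⅓*742 = -742/3 ≈ -247.33)
m = -2880 (m = 180*(-16) = -2880)
(l - 883)*(m - 2672) = (-742/3 - 883)*(-2880 - 2672) = -3391/3*(-5552) = 18826832/3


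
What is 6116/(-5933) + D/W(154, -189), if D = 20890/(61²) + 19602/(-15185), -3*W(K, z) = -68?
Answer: -281635562266/335234583205 ≈ -0.84011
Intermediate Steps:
W(K, z) = 68/3 (W(K, z) = -⅓*(-68) = 68/3)
D = 244275608/56503385 (D = 20890/3721 + 19602*(-1/15185) = 20890*(1/3721) - 19602/15185 = 20890/3721 - 19602/15185 = 244275608/56503385 ≈ 4.3232)
6116/(-5933) + D/W(154, -189) = 6116/(-5933) + 244275608/(56503385*(68/3)) = 6116*(-1/5933) + (244275608/56503385)*(3/68) = -6116/5933 + 183206706/960557545 = -281635562266/335234583205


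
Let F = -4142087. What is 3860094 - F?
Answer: 8002181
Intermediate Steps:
3860094 - F = 3860094 - 1*(-4142087) = 3860094 + 4142087 = 8002181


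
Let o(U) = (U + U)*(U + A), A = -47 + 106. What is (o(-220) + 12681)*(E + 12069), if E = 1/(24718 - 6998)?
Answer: 17862024979801/17720 ≈ 1.0080e+9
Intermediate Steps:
A = 59
E = 1/17720 ≈ 5.6433e-5
o(U) = 2*U*(59 + U) (o(U) = (U + U)*(U + 59) = (2*U)*(59 + U) = 2*U*(59 + U))
(o(-220) + 12681)*(E + 12069) = (2*(-220)*(59 - 220) + 12681)*(1/17720 + 12069) = (2*(-220)*(-161) + 12681)*(213862681/17720) = (70840 + 12681)*(213862681/17720) = 83521*(213862681/17720) = 17862024979801/17720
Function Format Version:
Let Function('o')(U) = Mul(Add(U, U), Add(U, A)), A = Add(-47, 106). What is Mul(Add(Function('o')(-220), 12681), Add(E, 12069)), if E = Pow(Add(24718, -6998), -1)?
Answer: Rational(17862024979801, 17720) ≈ 1.0080e+9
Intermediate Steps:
A = 59
E = Rational(1, 17720) (E = Pow(17720, -1) = Rational(1, 17720) ≈ 5.6433e-5)
Function('o')(U) = Mul(2, U, Add(59, U)) (Function('o')(U) = Mul(Add(U, U), Add(U, 59)) = Mul(Mul(2, U), Add(59, U)) = Mul(2, U, Add(59, U)))
Mul(Add(Function('o')(-220), 12681), Add(E, 12069)) = Mul(Add(Mul(2, -220, Add(59, -220)), 12681), Add(Rational(1, 17720), 12069)) = Mul(Add(Mul(2, -220, -161), 12681), Rational(213862681, 17720)) = Mul(Add(70840, 12681), Rational(213862681, 17720)) = Mul(83521, Rational(213862681, 17720)) = Rational(17862024979801, 17720)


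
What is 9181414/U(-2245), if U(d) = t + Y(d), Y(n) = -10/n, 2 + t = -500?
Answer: -2061227443/112698 ≈ -18290.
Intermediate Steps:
t = -502 (t = -2 - 500 = -502)
U(d) = -502 - 10/d
9181414/U(-2245) = 9181414/(-502 - 10/(-2245)) = 9181414/(-502 - 10*(-1/2245)) = 9181414/(-502 + 2/449) = 9181414/(-225396/449) = 9181414*(-449/225396) = -2061227443/112698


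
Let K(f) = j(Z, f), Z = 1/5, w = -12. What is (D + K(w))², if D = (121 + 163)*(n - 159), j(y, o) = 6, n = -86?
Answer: 4840541476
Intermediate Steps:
Z = ⅕ ≈ 0.20000
K(f) = 6
D = -69580 (D = (121 + 163)*(-86 - 159) = 284*(-245) = -69580)
(D + K(w))² = (-69580 + 6)² = (-69574)² = 4840541476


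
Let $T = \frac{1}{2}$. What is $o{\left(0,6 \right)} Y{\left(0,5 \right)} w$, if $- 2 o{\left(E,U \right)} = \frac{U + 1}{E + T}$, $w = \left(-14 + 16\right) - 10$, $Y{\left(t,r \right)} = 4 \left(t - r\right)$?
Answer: $-1120$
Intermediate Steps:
$T = \frac{1}{2} \approx 0.5$
$Y{\left(t,r \right)} = - 4 r + 4 t$
$w = -8$ ($w = 2 - 10 = -8$)
$o{\left(E,U \right)} = - \frac{1 + U}{2 \left(\frac{1}{2} + E\right)}$ ($o{\left(E,U \right)} = - \frac{\left(U + 1\right) \frac{1}{E + \frac{1}{2}}}{2} = - \frac{\left(1 + U\right) \frac{1}{\frac{1}{2} + E}}{2} = - \frac{\frac{1}{\frac{1}{2} + E} \left(1 + U\right)}{2} = - \frac{1 + U}{2 \left(\frac{1}{2} + E\right)}$)
$o{\left(0,6 \right)} Y{\left(0,5 \right)} w = \frac{-1 - 6}{1 + 2 \cdot 0} \left(\left(-4\right) 5 + 4 \cdot 0\right) \left(-8\right) = \frac{-1 - 6}{1 + 0} \left(-20 + 0\right) \left(-8\right) = 1^{-1} \left(-7\right) \left(-20\right) \left(-8\right) = 1 \left(-7\right) \left(-20\right) \left(-8\right) = \left(-7\right) \left(-20\right) \left(-8\right) = 140 \left(-8\right) = -1120$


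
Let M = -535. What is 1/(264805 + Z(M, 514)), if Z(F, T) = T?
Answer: 1/265319 ≈ 3.7690e-6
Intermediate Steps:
1/(264805 + Z(M, 514)) = 1/(264805 + 514) = 1/265319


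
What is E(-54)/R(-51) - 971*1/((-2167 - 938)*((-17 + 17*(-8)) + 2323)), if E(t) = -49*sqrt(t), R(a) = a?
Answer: 971/6737850 + 49*I*sqrt(6)/17 ≈ 0.00014411 + 7.0603*I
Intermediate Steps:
E(-54)/R(-51) - 971*1/((-2167 - 938)*((-17 + 17*(-8)) + 2323)) = -147*I*sqrt(6)/(-51) - 971*1/((-2167 - 938)*((-17 + 17*(-8)) + 2323)) = -147*I*sqrt(6)*(-1/51) - 971*(-1/(3105*((-17 - 136) + 2323))) = -147*I*sqrt(6)*(-1/51) - 971*(-1/(3105*(-153 + 2323))) = 49*I*sqrt(6)/17 - 971/((-3105*2170)) = 49*I*sqrt(6)/17 - 971/(-6737850) = 49*I*sqrt(6)/17 - 971*(-1/6737850) = 49*I*sqrt(6)/17 + 971/6737850 = 971/6737850 + 49*I*sqrt(6)/17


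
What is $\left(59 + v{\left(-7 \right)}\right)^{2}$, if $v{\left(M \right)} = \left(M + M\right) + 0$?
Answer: $2025$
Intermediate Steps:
$v{\left(M \right)} = 2 M$ ($v{\left(M \right)} = 2 M + 0 = 2 M$)
$\left(59 + v{\left(-7 \right)}\right)^{2} = \left(59 + 2 \left(-7\right)\right)^{2} = \left(59 - 14\right)^{2} = 45^{2} = 2025$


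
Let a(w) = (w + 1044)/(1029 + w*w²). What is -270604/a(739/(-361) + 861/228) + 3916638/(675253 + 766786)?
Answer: -303767041457495919355565/1135109712186076508 ≈ -2.6761e+5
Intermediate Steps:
a(w) = (1044 + w)/(1029 + w³)
-270604/a(739/(-361) + 861/228) + 3916638/(675253 + 766786) = -270604*(1029 + (739/(-361) + 861/228)³)/(1044 + (739/(-361) + 861/228)) + 3916638/(675253 + 766786) = -270604*(1029 + (739*(-1/361) + 861*(1/228))³)/(1044 + (739*(-1/361) + 861*(1/228))) + 3916638/1442039 = -270604*(1029 + (-739/361 + 287/76)³)/(1044 + (-739/361 + 287/76)) + 3916638*(1/1442039) = -270604*(1029 + (2497/1444)³)/(1044 + 2497/1444) + 3916638/1442039 = -270604/((1510033/1444)/(1029 + 15568817473/3010936384)) + 3916638/1442039 = -270604/((1510033/1444)/(3113822356609/3010936384)) + 3916638/1442039 = -270604/((3010936384/3113822356609)*(1510033/1444)) + 3916638/1442039 = -270604/3148624169488/3113822356609 + 3916638/1442039 = -270604*3113822356609/3148624169488 + 3916638/1442039 = -210653196246955459/787156042372 + 3916638/1442039 = -303767041457495919355565/1135109712186076508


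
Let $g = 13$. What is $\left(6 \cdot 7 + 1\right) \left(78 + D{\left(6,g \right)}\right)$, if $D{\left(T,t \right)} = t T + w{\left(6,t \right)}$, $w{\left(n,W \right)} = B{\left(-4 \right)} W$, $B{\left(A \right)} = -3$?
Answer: $5031$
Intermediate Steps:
$w{\left(n,W \right)} = - 3 W$
$D{\left(T,t \right)} = - 3 t + T t$ ($D{\left(T,t \right)} = t T - 3 t = T t - 3 t = - 3 t + T t$)
$\left(6 \cdot 7 + 1\right) \left(78 + D{\left(6,g \right)}\right) = \left(6 \cdot 7 + 1\right) \left(78 + 13 \left(-3 + 6\right)\right) = \left(42 + 1\right) \left(78 + 13 \cdot 3\right) = 43 \left(78 + 39\right) = 43 \cdot 117 = 5031$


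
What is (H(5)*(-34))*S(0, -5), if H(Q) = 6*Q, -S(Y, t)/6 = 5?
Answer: 30600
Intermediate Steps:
S(Y, t) = -30 (S(Y, t) = -6*5 = -30)
(H(5)*(-34))*S(0, -5) = ((6*5)*(-34))*(-30) = (30*(-34))*(-30) = -1020*(-30) = 30600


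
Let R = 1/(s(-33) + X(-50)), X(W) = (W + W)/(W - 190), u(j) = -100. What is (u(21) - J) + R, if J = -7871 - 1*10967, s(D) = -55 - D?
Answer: 4853130/259 ≈ 18738.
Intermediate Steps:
X(W) = 2*W/(-190 + W) (X(W) = (2*W)/(-190 + W) = 2*W/(-190 + W))
J = -18838 (J = -7871 - 10967 = -18838)
R = -12/259 (R = 1/((-55 - 1*(-33)) + 2*(-50)/(-190 - 50)) = 1/((-55 + 33) + 2*(-50)/(-240)) = 1/(-22 + 2*(-50)*(-1/240)) = 1/(-22 + 5/12) = 1/(-259/12) = -12/259 ≈ -0.046332)
(u(21) - J) + R = (-100 - 1*(-18838)) - 12/259 = (-100 + 18838) - 12/259 = 18738 - 12/259 = 4853130/259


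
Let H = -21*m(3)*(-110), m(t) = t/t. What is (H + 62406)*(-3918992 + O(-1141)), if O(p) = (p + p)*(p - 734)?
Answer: 23282098728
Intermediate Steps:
m(t) = 1
O(p) = 2*p*(-734 + p) (O(p) = (2*p)*(-734 + p) = 2*p*(-734 + p))
H = 2310 (H = -21*1*(-110) = -21*(-110) = 2310)
(H + 62406)*(-3918992 + O(-1141)) = (2310 + 62406)*(-3918992 + 2*(-1141)*(-734 - 1141)) = 64716*(-3918992 + 2*(-1141)*(-1875)) = 64716*(-3918992 + 4278750) = 64716*359758 = 23282098728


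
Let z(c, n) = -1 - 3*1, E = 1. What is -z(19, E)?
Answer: 4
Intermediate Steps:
z(c, n) = -4 (z(c, n) = -1 - 3 = -4)
-z(19, E) = -1*(-4) = 4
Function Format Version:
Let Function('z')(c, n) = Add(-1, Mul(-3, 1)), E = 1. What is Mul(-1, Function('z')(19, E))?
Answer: 4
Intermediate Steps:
Function('z')(c, n) = -4 (Function('z')(c, n) = Add(-1, -3) = -4)
Mul(-1, Function('z')(19, E)) = Mul(-1, -4) = 4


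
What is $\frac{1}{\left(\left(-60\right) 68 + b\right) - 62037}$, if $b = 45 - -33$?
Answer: $- \frac{1}{66039} \approx -1.5143 \cdot 10^{-5}$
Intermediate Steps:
$b = 78$ ($b = 45 + 33 = 78$)
$\frac{1}{\left(\left(-60\right) 68 + b\right) - 62037} = \frac{1}{\left(\left(-60\right) 68 + 78\right) - 62037} = \frac{1}{\left(-4080 + 78\right) - 62037} = \frac{1}{-4002 - 62037} = \frac{1}{-66039} = - \frac{1}{66039}$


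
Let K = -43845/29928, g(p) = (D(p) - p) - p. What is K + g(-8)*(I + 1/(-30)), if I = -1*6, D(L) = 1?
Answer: -15567301/149640 ≈ -104.03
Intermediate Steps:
g(p) = 1 - 2*p (g(p) = (1 - p) - p = 1 - 2*p)
I = -6
K = -14615/9976 (K = -43845*1/29928 = -14615/9976 ≈ -1.4650)
K + g(-8)*(I + 1/(-30)) = -14615/9976 + (1 - 2*(-8))*(-6 + 1/(-30)) = -14615/9976 + (1 + 16)*(-6 - 1/30) = -14615/9976 + 17*(-181/30) = -14615/9976 - 3077/30 = -15567301/149640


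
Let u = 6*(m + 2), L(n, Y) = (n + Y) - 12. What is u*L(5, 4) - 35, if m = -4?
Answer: 1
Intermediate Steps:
L(n, Y) = -12 + Y + n (L(n, Y) = (Y + n) - 12 = -12 + Y + n)
u = -12 (u = 6*(-4 + 2) = 6*(-2) = -12)
u*L(5, 4) - 35 = -12*(-12 + 4 + 5) - 35 = -12*(-3) - 35 = 36 - 35 = 1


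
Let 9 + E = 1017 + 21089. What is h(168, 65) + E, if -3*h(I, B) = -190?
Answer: 66481/3 ≈ 22160.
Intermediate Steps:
h(I, B) = 190/3 (h(I, B) = -⅓*(-190) = 190/3)
E = 22097 (E = -9 + (1017 + 21089) = -9 + 22106 = 22097)
h(168, 65) + E = 190/3 + 22097 = 66481/3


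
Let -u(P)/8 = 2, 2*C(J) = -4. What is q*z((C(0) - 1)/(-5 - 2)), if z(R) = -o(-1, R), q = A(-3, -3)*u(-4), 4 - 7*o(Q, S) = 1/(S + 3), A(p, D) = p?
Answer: -178/7 ≈ -25.429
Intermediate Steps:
C(J) = -2 (C(J) = (1/2)*(-4) = -2)
o(Q, S) = 4/7 - 1/(7*(3 + S)) (o(Q, S) = 4/7 - 1/(7*(S + 3)) = 4/7 - 1/(7*(3 + S)))
u(P) = -16 (u(P) = -8*2 = -16)
q = 48 (q = -3*(-16) = 48)
z(R) = -(11 + 4*R)/(7*(3 + R))
q*z((C(0) - 1)/(-5 - 2)) = 48*((-11 - 4*(-2 - 1)/(-5 - 2))/(7*(3 + (-2 - 1)/(-5 - 2)))) = 48*((-11 - (-12)/(-7))/(7*(3 - 3/(-7)))) = 48*((-11 - (-12)*(-1)/7)/(7*(3 - 3*(-1/7)))) = 48*((-11 - 4*3/7)/(7*(3 + 3/7))) = 48*((-11 - 12/7)/(7*(24/7))) = 48*((1/7)*(7/24)*(-89/7)) = 48*(-89/168) = -178/7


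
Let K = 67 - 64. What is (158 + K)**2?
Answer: 25921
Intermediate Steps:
K = 3
(158 + K)**2 = (158 + 3)**2 = 161**2 = 25921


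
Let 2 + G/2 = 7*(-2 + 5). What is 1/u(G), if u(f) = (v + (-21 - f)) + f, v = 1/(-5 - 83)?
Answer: -88/1849 ≈ -0.047593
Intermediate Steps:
v = -1/88 (v = 1/(-88) = -1/88 ≈ -0.011364)
G = 38 (G = -4 + 2*(7*(-2 + 5)) = -4 + 2*(7*3) = -4 + 2*21 = -4 + 42 = 38)
u(f) = -1849/88 (u(f) = (-1/88 + (-21 - f)) + f = (-1849/88 - f) + f = -1849/88)
1/u(G) = 1/(-1849/88) = -88/1849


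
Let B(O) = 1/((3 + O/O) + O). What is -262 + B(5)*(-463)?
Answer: -2821/9 ≈ -313.44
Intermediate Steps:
B(O) = 1/(4 + O) (B(O) = 1/((3 + 1) + O) = 1/(4 + O))
-262 + B(5)*(-463) = -262 - 463/(4 + 5) = -262 - 463/9 = -2821/9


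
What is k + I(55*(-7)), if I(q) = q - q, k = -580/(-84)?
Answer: 145/21 ≈ 6.9048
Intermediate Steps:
k = 145/21 (k = -580*(-1/84) = 145/21 ≈ 6.9048)
I(q) = 0
k + I(55*(-7)) = 145/21 + 0 = 145/21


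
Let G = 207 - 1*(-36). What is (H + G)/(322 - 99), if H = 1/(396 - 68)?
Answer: 79705/73144 ≈ 1.0897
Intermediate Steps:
H = 1/328 ≈ 0.0030488
G = 243 (G = 207 + 36 = 243)
(H + G)/(322 - 99) = (1/328 + 243)/(322 - 99) = (79705/328)/223 = (79705/328)*(1/223) = 79705/73144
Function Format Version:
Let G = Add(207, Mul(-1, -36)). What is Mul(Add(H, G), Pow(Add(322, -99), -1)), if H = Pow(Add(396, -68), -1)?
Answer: Rational(79705, 73144) ≈ 1.0897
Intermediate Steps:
H = Rational(1, 328) (H = Pow(328, -1) = Rational(1, 328) ≈ 0.0030488)
G = 243 (G = Add(207, 36) = 243)
Mul(Add(H, G), Pow(Add(322, -99), -1)) = Mul(Add(Rational(1, 328), 243), Pow(Add(322, -99), -1)) = Mul(Rational(79705, 328), Pow(223, -1)) = Mul(Rational(79705, 328), Rational(1, 223)) = Rational(79705, 73144)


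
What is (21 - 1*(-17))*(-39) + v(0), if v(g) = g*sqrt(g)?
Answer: -1482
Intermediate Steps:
v(g) = g**(3/2)
(21 - 1*(-17))*(-39) + v(0) = (21 - 1*(-17))*(-39) + 0**(3/2) = (21 + 17)*(-39) + 0 = 38*(-39) + 0 = -1482 + 0 = -1482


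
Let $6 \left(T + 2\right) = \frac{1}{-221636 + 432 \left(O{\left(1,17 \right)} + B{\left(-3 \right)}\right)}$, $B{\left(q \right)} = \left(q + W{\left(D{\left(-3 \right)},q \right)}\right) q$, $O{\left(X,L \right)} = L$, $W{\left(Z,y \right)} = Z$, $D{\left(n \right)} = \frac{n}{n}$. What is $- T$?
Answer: $\frac{2540401}{1270200} \approx 2.0$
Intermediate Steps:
$D{\left(n \right)} = 1$
$B{\left(q \right)} = q \left(1 + q\right)$ ($B{\left(q \right)} = \left(q + 1\right) q = \left(1 + q\right) q = q \left(1 + q\right)$)
$T = - \frac{2540401}{1270200}$ ($T = -2 + \frac{1}{6 \left(-221636 + 432 \left(17 - 3 \left(1 - 3\right)\right)\right)} = -2 + \frac{1}{6 \left(-221636 + 432 \left(17 - -6\right)\right)} = -2 + \frac{1}{6 \left(-221636 + 432 \left(17 + 6\right)\right)} = -2 + \frac{1}{6 \left(-221636 + 432 \cdot 23\right)} = -2 + \frac{1}{6 \left(-221636 + 9936\right)} = -2 + \frac{1}{6 \left(-211700\right)} = -2 + \frac{1}{6} \left(- \frac{1}{211700}\right) = -2 - \frac{1}{1270200} = - \frac{2540401}{1270200} \approx -2.0$)
$- T = \left(-1\right) \left(- \frac{2540401}{1270200}\right) = \frac{2540401}{1270200}$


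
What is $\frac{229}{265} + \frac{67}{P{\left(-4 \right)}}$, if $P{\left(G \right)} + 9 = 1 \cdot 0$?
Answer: $- \frac{15694}{2385} \approx -6.5803$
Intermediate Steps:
$P{\left(G \right)} = -9$ ($P{\left(G \right)} = -9 + 1 \cdot 0 = -9 + 0 = -9$)
$\frac{229}{265} + \frac{67}{P{\left(-4 \right)}} = \frac{229}{265} + \frac{67}{-9} = 229 \cdot \frac{1}{265} + 67 \left(- \frac{1}{9}\right) = \frac{229}{265} - \frac{67}{9} = - \frac{15694}{2385}$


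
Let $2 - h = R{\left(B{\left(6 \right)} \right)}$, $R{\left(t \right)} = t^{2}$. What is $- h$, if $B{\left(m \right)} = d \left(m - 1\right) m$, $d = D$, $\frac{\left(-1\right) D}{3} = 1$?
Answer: $8098$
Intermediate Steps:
$D = -3$ ($D = \left(-3\right) 1 = -3$)
$d = -3$
$B{\left(m \right)} = m \left(3 - 3 m\right)$ ($B{\left(m \right)} = - 3 \left(m - 1\right) m = - 3 \left(-1 + m\right) m = \left(3 - 3 m\right) m = m \left(3 - 3 m\right)$)
$h = -8098$ ($h = 2 - \left(3 \cdot 6 \left(1 - 6\right)\right)^{2} = 2 - \left(3 \cdot 6 \left(-5\right)\right)^{2} = 2 - \left(-90\right)^{2} = 2 - 8100 = -8098$)
$- h = \left(-1\right) \left(-8098\right) = 8098$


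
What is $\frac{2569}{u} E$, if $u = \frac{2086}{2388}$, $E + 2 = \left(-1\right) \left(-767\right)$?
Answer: $\frac{335221470}{149} \approx 2.2498 \cdot 10^{6}$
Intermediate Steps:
$E = 765$ ($E = -2 - -767 = -2 + 767 = 765$)
$u = \frac{1043}{1194}$ ($u = 2086 \cdot \frac{1}{2388} = \frac{1043}{1194} \approx 0.87353$)
$\frac{2569}{u} E = \frac{2569}{\frac{1043}{1194}} \cdot 765 = 2569 \cdot \frac{1194}{1043} \cdot 765 = \frac{438198}{149} \cdot 765 = \frac{335221470}{149}$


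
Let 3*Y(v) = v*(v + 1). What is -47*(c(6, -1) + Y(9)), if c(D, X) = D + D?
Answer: -1974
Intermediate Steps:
c(D, X) = 2*D
Y(v) = v*(1 + v)/3 (Y(v) = (v*(v + 1))/3 = (v*(1 + v))/3 = v*(1 + v)/3)
-47*(c(6, -1) + Y(9)) = -47*(2*6 + (⅓)*9*(1 + 9)) = -47*(12 + (⅓)*9*10) = -47*(12 + 30) = -47*42 = -1974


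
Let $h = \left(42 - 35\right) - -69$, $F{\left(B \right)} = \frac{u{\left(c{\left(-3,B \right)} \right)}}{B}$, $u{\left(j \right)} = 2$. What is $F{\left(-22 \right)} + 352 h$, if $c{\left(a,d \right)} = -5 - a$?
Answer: $\frac{294271}{11} \approx 26752.0$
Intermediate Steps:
$F{\left(B \right)} = \frac{2}{B}$
$h = 76$ ($h = 7 + 69 = 76$)
$F{\left(-22 \right)} + 352 h = \frac{2}{-22} + 352 \cdot 76 = 2 \left(- \frac{1}{22}\right) + 26752 = - \frac{1}{11} + 26752 = \frac{294271}{11}$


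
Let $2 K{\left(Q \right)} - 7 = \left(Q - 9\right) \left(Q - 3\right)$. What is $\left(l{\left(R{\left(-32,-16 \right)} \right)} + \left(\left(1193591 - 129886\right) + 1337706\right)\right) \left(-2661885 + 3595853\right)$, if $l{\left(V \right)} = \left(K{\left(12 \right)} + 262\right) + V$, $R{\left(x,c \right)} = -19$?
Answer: $2243083860528$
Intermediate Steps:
$K{\left(Q \right)} = \frac{7}{2} + \frac{\left(-9 + Q\right) \left(-3 + Q\right)}{2}$ ($K{\left(Q \right)} = \frac{7}{2} + \frac{\left(Q - 9\right) \left(Q - 3\right)}{2} = \frac{7}{2} + \frac{\left(-9 + Q\right) \left(-3 + Q\right)}{2}$)
$l{\left(V \right)} = 279 + V$ ($l{\left(V \right)} = \left(\left(17 + \frac{12^{2}}{2} - 72\right) + 262\right) + V = \left(\left(17 + \frac{1}{2} \cdot 144 - 72\right) + 262\right) + V = \left(\left(17 + 72 - 72\right) + 262\right) + V = \left(17 + 262\right) + V = 279 + V$)
$\left(l{\left(R{\left(-32,-16 \right)} \right)} + \left(\left(1193591 - 129886\right) + 1337706\right)\right) \left(-2661885 + 3595853\right) = \left(\left(279 - 19\right) + \left(\left(1193591 - 129886\right) + 1337706\right)\right) \left(-2661885 + 3595853\right) = \left(260 + \left(1063705 + 1337706\right)\right) 933968 = \left(260 + 2401411\right) 933968 = 2401671 \cdot 933968 = 2243083860528$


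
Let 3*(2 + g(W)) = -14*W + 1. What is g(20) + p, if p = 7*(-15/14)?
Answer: -205/2 ≈ -102.50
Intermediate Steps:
g(W) = -5/3 - 14*W/3 (g(W) = -2 + (-14*W + 1)/3 = -2 + (1 - 14*W)/3 = -2 + (⅓ - 14*W/3) = -5/3 - 14*W/3)
p = -15/2 (p = 7*(-15*1/14) = 7*(-15/14) = -15/2 ≈ -7.5000)
g(20) + p = (-5/3 - 14/3*20) - 15/2 = (-5/3 - 280/3) - 15/2 = -95 - 15/2 = -205/2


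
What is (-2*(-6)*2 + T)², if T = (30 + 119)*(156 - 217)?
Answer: 82174225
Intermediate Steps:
T = -9089 (T = 149*(-61) = -9089)
(-2*(-6)*2 + T)² = (-2*(-6)*2 - 9089)² = (12*2 - 9089)² = (24 - 9089)² = (-9065)² = 82174225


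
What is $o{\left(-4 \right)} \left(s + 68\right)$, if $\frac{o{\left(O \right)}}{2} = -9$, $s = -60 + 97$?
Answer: $-1890$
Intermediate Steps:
$s = 37$
$o{\left(O \right)} = -18$ ($o{\left(O \right)} = 2 \left(-9\right) = -18$)
$o{\left(-4 \right)} \left(s + 68\right) = - 18 \left(37 + 68\right) = \left(-18\right) 105 = -1890$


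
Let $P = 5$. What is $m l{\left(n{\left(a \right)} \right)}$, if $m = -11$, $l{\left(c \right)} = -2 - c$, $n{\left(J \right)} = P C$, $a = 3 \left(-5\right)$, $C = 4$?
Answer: $242$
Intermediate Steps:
$a = -15$
$n{\left(J \right)} = 20$ ($n{\left(J \right)} = 5 \cdot 4 = 20$)
$m l{\left(n{\left(a \right)} \right)} = - 11 \left(-2 - 20\right) = \left(-11\right) \left(-22\right) = 242$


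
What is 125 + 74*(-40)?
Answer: -2835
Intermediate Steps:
125 + 74*(-40) = 125 - 2960 = -2835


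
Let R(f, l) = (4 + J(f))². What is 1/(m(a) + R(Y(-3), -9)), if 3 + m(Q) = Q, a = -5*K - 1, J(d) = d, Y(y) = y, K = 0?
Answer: -⅓ ≈ -0.33333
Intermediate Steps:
R(f, l) = (4 + f)²
a = -1 (a = -5*0 - 1 = 0 - 1 = -1)
m(Q) = -3 + Q
1/(m(a) + R(Y(-3), -9)) = 1/((-3 - 1) + (4 - 3)²) = 1/(-4 + 1²) = 1/(-4 + 1) = 1/(-3) = -⅓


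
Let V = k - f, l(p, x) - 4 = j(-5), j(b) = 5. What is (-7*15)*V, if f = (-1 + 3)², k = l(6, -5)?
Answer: -525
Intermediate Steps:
l(p, x) = 9 (l(p, x) = 4 + 5 = 9)
k = 9
f = 4 (f = 2² = 4)
V = 5 (V = 9 - 1*4 = 9 - 4 = 5)
(-7*15)*V = -7*15*5 = -105*5 = -525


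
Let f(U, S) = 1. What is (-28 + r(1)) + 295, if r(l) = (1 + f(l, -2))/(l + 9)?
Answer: 1336/5 ≈ 267.20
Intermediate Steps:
r(l) = 2/(9 + l) (r(l) = (1 + 1)/(l + 9) = 2/(9 + l))
(-28 + r(1)) + 295 = (-28 + 2/(9 + 1)) + 295 = (-28 + 2/10) + 295 = (-28 + 2*(1/10)) + 295 = (-28 + 1/5) + 295 = -139/5 + 295 = 1336/5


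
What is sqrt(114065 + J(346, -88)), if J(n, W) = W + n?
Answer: sqrt(114323) ≈ 338.12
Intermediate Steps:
sqrt(114065 + J(346, -88)) = sqrt(114065 + (-88 + 346)) = sqrt(114065 + 258) = sqrt(114323)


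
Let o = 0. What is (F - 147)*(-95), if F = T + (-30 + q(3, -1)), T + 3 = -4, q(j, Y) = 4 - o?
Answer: 17100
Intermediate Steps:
q(j, Y) = 4 (q(j, Y) = 4 - 1*0 = 4 + 0 = 4)
T = -7 (T = -3 - 4 = -7)
F = -33 (F = -7 + (-30 + 4) = -7 - 26 = -33)
(F - 147)*(-95) = (-33 - 147)*(-95) = -180*(-95) = 17100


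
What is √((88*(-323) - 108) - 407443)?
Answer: 5*I*√17439 ≈ 660.28*I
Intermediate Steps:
√((88*(-323) - 108) - 407443) = √((-28424 - 108) - 407443) = √(-28532 - 407443) = √(-435975) = 5*I*√17439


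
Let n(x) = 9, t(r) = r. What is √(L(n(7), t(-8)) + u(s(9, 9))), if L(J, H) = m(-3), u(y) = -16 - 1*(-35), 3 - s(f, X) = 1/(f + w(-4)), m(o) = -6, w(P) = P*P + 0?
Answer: √13 ≈ 3.6056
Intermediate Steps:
w(P) = P² (w(P) = P² + 0 = P²)
s(f, X) = 3 - 1/(16 + f) (s(f, X) = 3 - 1/(f + (-4)²) = 3 - 1/(f + 16) = 3 - 1/(16 + f))
u(y) = 19 (u(y) = -16 + 35 = 19)
L(J, H) = -6
√(L(n(7), t(-8)) + u(s(9, 9))) = √(-6 + 19) = √13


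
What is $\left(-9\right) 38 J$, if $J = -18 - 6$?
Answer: $8208$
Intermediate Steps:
$J = -24$ ($J = -18 - 6 = -24$)
$\left(-9\right) 38 J = \left(-9\right) 38 \left(-24\right) = \left(-342\right) \left(-24\right) = 8208$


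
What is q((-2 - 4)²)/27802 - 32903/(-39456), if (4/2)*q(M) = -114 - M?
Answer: 455905003/548477856 ≈ 0.83122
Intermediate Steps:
q(M) = -57 - M/2 (q(M) = (-114 - M)/2 = -57 - M/2)
q((-2 - 4)²)/27802 - 32903/(-39456) = (-57 - (-2 - 4)²/2)/27802 - 32903/(-39456) = (-57 - ½*(-6)²)*(1/27802) - 32903*(-1/39456) = (-57 - ½*36)*(1/27802) + 32903/39456 = (-57 - 18)*(1/27802) + 32903/39456 = -75*1/27802 + 32903/39456 = -75/27802 + 32903/39456 = 455905003/548477856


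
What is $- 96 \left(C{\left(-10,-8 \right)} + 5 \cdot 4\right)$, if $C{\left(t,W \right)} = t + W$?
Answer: $-192$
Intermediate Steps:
$C{\left(t,W \right)} = W + t$
$- 96 \left(C{\left(-10,-8 \right)} + 5 \cdot 4\right) = - 96 \left(\left(-8 - 10\right) + 5 \cdot 4\right) = - 96 \left(-18 + 20\right) = \left(-96\right) 2 = -192$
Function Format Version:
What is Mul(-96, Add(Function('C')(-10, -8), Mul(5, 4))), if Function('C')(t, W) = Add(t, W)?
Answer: -192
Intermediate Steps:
Function('C')(t, W) = Add(W, t)
Mul(-96, Add(Function('C')(-10, -8), Mul(5, 4))) = Mul(-96, Add(Add(-8, -10), Mul(5, 4))) = Mul(-96, Add(-18, 20)) = Mul(-96, 2) = -192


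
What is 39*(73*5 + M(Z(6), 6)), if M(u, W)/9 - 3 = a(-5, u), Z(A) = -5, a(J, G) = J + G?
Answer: 11778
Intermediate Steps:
a(J, G) = G + J
M(u, W) = -18 + 9*u (M(u, W) = 27 + 9*(u - 5) = 27 + 9*(-5 + u) = 27 + (-45 + 9*u) = -18 + 9*u)
39*(73*5 + M(Z(6), 6)) = 39*(73*5 + (-18 + 9*(-5))) = 39*(365 + (-18 - 45)) = 39*(365 - 63) = 39*302 = 11778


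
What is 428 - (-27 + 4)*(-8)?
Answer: 244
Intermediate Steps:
428 - (-27 + 4)*(-8) = 428 - (-23)*(-8) = 428 - 1*184 = 428 - 184 = 244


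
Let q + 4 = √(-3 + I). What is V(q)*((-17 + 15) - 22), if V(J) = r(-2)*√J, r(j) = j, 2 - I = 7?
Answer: 48*√(-4 + 2*I*√2) ≈ 32.181 + 101.25*I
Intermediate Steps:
I = -5 (I = 2 - 1*7 = 2 - 7 = -5)
q = -4 + 2*I*√2 (q = -4 + √(-3 - 5) = -4 + √(-8) = -4 + 2*I*√2 ≈ -4.0 + 2.8284*I)
V(J) = -2*√J
V(q)*((-17 + 15) - 22) = (-2*√(-4 + 2*I*√2))*((-17 + 15) - 22) = (-2*√(-4 + 2*I*√2))*(-2 - 22) = -2*√(-4 + 2*I*√2)*(-24) = 48*√(-4 + 2*I*√2)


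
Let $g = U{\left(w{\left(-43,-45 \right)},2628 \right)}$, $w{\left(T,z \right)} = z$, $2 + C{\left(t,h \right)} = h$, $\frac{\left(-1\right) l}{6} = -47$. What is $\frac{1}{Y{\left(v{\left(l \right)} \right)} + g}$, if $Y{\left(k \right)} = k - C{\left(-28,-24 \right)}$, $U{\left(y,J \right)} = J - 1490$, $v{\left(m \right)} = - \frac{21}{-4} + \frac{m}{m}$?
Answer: $\frac{4}{4681} \approx 0.00085452$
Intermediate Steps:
$l = 282$ ($l = \left(-6\right) \left(-47\right) = 282$)
$C{\left(t,h \right)} = -2 + h$
$v{\left(m \right)} = \frac{25}{4}$ ($v{\left(m \right)} = \left(-21\right) \left(- \frac{1}{4}\right) + 1 = \frac{21}{4} + 1 = \frac{25}{4}$)
$U{\left(y,J \right)} = -1490 + J$ ($U{\left(y,J \right)} = J - 1490 = -1490 + J$)
$g = 1138$ ($g = -1490 + 2628 = 1138$)
$Y{\left(k \right)} = 26 + k$ ($Y{\left(k \right)} = k - \left(-2 - 24\right) = k - -26 = k + 26 = 26 + k$)
$\frac{1}{Y{\left(v{\left(l \right)} \right)} + g} = \frac{1}{\left(26 + \frac{25}{4}\right) + 1138} = \frac{1}{\frac{129}{4} + 1138} = \frac{1}{\frac{4681}{4}} = \frac{4}{4681}$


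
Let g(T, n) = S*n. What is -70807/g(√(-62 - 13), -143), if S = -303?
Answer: -6437/3939 ≈ -1.6342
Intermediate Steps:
g(T, n) = -303*n
-70807/g(√(-62 - 13), -143) = -70807/((-303*(-143))) = -70807/43329 = -70807*1/43329 = -6437/3939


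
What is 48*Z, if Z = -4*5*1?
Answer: -960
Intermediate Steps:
Z = -20 (Z = -20*1 = -20)
48*Z = 48*(-20) = -960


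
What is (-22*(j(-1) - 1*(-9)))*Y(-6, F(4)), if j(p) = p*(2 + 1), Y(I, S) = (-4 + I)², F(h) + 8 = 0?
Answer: -13200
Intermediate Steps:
F(h) = -8 (F(h) = -8 + 0 = -8)
j(p) = 3*p (j(p) = p*3 = 3*p)
(-22*(j(-1) - 1*(-9)))*Y(-6, F(4)) = (-22*(3*(-1) - 1*(-9)))*(-4 - 6)² = -22*(-3 + 9)*(-10)² = -22*6*100 = -132*100 = -13200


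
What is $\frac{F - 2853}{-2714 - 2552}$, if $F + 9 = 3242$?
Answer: $- \frac{190}{2633} \approx -0.072161$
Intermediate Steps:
$F = 3233$ ($F = -9 + 3242 = 3233$)
$\frac{F - 2853}{-2714 - 2552} = \frac{3233 - 2853}{-2714 - 2552} = \frac{380}{-5266} = 380 \left(- \frac{1}{5266}\right) = - \frac{190}{2633}$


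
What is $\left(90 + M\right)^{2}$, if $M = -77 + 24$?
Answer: $1369$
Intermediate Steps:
$M = -53$
$\left(90 + M\right)^{2} = \left(90 - 53\right)^{2} = 37^{2} = 1369$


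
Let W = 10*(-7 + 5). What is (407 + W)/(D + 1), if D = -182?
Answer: -387/181 ≈ -2.1381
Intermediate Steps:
W = -20 (W = 10*(-2) = -20)
(407 + W)/(D + 1) = (407 - 20)/(-182 + 1) = 387/(-181) = 387*(-1/181) = -387/181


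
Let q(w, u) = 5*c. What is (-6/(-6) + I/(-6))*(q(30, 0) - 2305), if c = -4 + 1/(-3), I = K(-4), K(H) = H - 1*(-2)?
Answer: -27920/9 ≈ -3102.2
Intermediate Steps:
K(H) = 2 + H (K(H) = H + 2 = 2 + H)
I = -2 (I = 2 - 4 = -2)
c = -13/3 (c = -4 - ⅓ = -13/3 ≈ -4.3333)
q(w, u) = -65/3 (q(w, u) = 5*(-13/3) = -65/3)
(-6/(-6) + I/(-6))*(q(30, 0) - 2305) = (-6/(-6) - 2/(-6))*(-65/3 - 2305) = (-6*(-⅙) - 2*(-⅙))*(-6980/3) = (1 + ⅓)*(-6980/3) = (4/3)*(-6980/3) = -27920/9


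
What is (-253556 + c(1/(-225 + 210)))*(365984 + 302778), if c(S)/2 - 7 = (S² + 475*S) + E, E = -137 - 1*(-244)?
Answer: -38128160006576/225 ≈ -1.6946e+11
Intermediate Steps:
E = 107 (E = -137 + 244 = 107)
c(S) = 228 + 2*S² + 950*S (c(S) = 14 + 2*((S² + 475*S) + 107) = 14 + 2*(107 + S² + 475*S) = 14 + (214 + 2*S² + 950*S) = 228 + 2*S² + 950*S)
(-253556 + c(1/(-225 + 210)))*(365984 + 302778) = (-253556 + (228 + 2*(1/(-225 + 210))² + 950/(-225 + 210)))*(365984 + 302778) = (-253556 + (228 + 2*(1/(-15))² + 950/(-15)))*668762 = (-253556 + (228 + 2*(-1/15)² + 950*(-1/15)))*668762 = (-253556 + (228 + 2*(1/225) - 190/3))*668762 = (-253556 + (228 + 2/225 - 190/3))*668762 = (-253556 + 37052/225)*668762 = -57013048/225*668762 = -38128160006576/225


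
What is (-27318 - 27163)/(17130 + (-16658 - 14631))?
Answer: 54481/14159 ≈ 3.8478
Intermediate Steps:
(-27318 - 27163)/(17130 + (-16658 - 14631)) = -54481/(17130 - 31289) = -54481/(-14159) = -54481*(-1/14159) = 54481/14159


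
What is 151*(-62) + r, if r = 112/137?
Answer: -1282482/137 ≈ -9361.2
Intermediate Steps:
r = 112/137 (r = 112*(1/137) = 112/137 ≈ 0.81752)
151*(-62) + r = 151*(-62) + 112/137 = -9362 + 112/137 = -1282482/137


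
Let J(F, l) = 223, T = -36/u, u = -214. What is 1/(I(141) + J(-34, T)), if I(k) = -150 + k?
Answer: 1/214 ≈ 0.0046729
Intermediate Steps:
T = 18/107 (T = -36/(-214) = -36*(-1/214) = 18/107 ≈ 0.16822)
1/(I(141) + J(-34, T)) = 1/((-150 + 141) + 223) = 1/(-9 + 223) = 1/214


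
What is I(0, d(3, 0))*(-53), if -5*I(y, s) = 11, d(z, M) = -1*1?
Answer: 583/5 ≈ 116.60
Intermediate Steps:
d(z, M) = -1
I(y, s) = -11/5 (I(y, s) = -1/5*11 = -11/5)
I(0, d(3, 0))*(-53) = -11/5*(-53) = 583/5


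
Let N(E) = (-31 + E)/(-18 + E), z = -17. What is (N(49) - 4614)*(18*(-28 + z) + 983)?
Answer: -24741768/31 ≈ -7.9812e+5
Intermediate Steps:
N(E) = (-31 + E)/(-18 + E)
(N(49) - 4614)*(18*(-28 + z) + 983) = ((-31 + 49)/(-18 + 49) - 4614)*(18*(-28 - 17) + 983) = (18/31 - 4614)*(18*(-45) + 983) = ((1/31)*18 - 4614)*(-810 + 983) = (18/31 - 4614)*173 = -143016/31*173 = -24741768/31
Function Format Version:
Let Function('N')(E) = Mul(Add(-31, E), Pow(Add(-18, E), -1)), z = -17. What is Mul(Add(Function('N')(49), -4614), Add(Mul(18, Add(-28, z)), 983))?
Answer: Rational(-24741768, 31) ≈ -7.9812e+5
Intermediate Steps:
Function('N')(E) = Mul(Pow(Add(-18, E), -1), Add(-31, E))
Mul(Add(Function('N')(49), -4614), Add(Mul(18, Add(-28, z)), 983)) = Mul(Add(Mul(Pow(Add(-18, 49), -1), Add(-31, 49)), -4614), Add(Mul(18, Add(-28, -17)), 983)) = Mul(Add(Mul(Pow(31, -1), 18), -4614), Add(Mul(18, -45), 983)) = Mul(Add(Mul(Rational(1, 31), 18), -4614), Add(-810, 983)) = Mul(Add(Rational(18, 31), -4614), 173) = Mul(Rational(-143016, 31), 173) = Rational(-24741768, 31)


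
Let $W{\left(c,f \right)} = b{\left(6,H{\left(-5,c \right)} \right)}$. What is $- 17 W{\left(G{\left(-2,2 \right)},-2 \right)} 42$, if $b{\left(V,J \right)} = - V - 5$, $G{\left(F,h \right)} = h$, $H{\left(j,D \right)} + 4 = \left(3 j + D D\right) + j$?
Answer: $7854$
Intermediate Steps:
$H{\left(j,D \right)} = -4 + D^{2} + 4 j$ ($H{\left(j,D \right)} = -4 + \left(\left(3 j + D D\right) + j\right) = -4 + \left(\left(3 j + D^{2}\right) + j\right) = -4 + \left(\left(D^{2} + 3 j\right) + j\right) = -4 + \left(D^{2} + 4 j\right) = -4 + D^{2} + 4 j$)
$b{\left(V,J \right)} = -5 - V$
$W{\left(c,f \right)} = -11$ ($W{\left(c,f \right)} = -5 - 6 = -11$)
$- 17 W{\left(G{\left(-2,2 \right)},-2 \right)} 42 = \left(-17\right) \left(-11\right) 42 = 187 \cdot 42 = 7854$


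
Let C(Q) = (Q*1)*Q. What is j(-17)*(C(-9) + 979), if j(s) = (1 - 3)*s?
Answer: 36040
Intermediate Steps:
C(Q) = Q² (C(Q) = Q*Q = Q²)
j(s) = -2*s
j(-17)*(C(-9) + 979) = (-2*(-17))*((-9)² + 979) = 34*(81 + 979) = 34*1060 = 36040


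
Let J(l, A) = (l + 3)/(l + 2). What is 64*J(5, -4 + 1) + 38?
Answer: 778/7 ≈ 111.14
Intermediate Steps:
J(l, A) = (3 + l)/(2 + l)
64*J(5, -4 + 1) + 38 = 64*((3 + 5)/(2 + 5)) + 38 = 64*(8/7) + 38 = 512/7 + 38 = 778/7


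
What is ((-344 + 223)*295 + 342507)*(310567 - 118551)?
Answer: 58912812992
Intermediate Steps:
((-344 + 223)*295 + 342507)*(310567 - 118551) = (-121*295 + 342507)*192016 = (-35695 + 342507)*192016 = 306812*192016 = 58912812992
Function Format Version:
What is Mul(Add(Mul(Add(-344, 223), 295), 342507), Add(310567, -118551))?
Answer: 58912812992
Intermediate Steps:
Mul(Add(Mul(Add(-344, 223), 295), 342507), Add(310567, -118551)) = Mul(Add(Mul(-121, 295), 342507), 192016) = Mul(Add(-35695, 342507), 192016) = Mul(306812, 192016) = 58912812992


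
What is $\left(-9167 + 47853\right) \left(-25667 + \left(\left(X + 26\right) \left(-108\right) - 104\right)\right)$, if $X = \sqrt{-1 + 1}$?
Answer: $-1105607194$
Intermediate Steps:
$X = 0$ ($X = \sqrt{0} = 0$)
$\left(-9167 + 47853\right) \left(-25667 + \left(\left(X + 26\right) \left(-108\right) - 104\right)\right) = \left(-9167 + 47853\right) \left(-25667 + \left(\left(0 + 26\right) \left(-108\right) - 104\right)\right) = 38686 \left(-25667 + \left(26 \left(-108\right) - 104\right)\right) = 38686 \left(-25667 - 2912\right) = 38686 \left(-28579\right) = -1105607194$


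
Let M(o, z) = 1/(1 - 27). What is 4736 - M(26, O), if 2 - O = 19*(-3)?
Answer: 123137/26 ≈ 4736.0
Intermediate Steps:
O = 59 (O = 2 - 19*(-3) = 2 - 1*(-57) = 2 + 57 = 59)
M(o, z) = -1/26 (M(o, z) = 1/(-26) = -1/26)
4736 - M(26, O) = 4736 - 1*(-1/26) = 4736 + 1/26 = 123137/26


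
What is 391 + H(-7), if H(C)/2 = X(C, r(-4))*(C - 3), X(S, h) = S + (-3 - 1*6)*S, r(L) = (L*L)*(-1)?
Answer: -729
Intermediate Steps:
r(L) = -L**2 (r(L) = L**2*(-1) = -L**2)
X(S, h) = -8*S (X(S, h) = S + (-3 - 6)*S = S - 9*S = -8*S)
H(C) = -16*C*(-3 + C) (H(C) = 2*((-8*C)*(C - 3)) = 2*((-8*C)*(-3 + C)) = 2*(-8*C*(-3 + C)) = -16*C*(-3 + C))
391 + H(-7) = 391 + 16*(-7)*(3 - 1*(-7)) = 391 + 16*(-7)*(3 + 7) = 391 + 16*(-7)*10 = 391 - 1120 = -729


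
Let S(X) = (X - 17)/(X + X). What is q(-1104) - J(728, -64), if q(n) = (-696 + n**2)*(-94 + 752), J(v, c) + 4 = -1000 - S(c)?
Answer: 102595067473/128 ≈ 8.0152e+8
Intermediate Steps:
S(X) = (-17 + X)/(2*X) (S(X) = (-17 + X)/((2*X)) = (-17 + X)*(1/(2*X)) = (-17 + X)/(2*X))
J(v, c) = -1004 - (-17 + c)/(2*c) (J(v, c) = -4 + (-1000 - (-17 + c)/(2*c)) = -1004 - (-17 + c)/(2*c))
q(n) = -457968 + 658*n**2 (q(n) = (-696 + n**2)*658 = -457968 + 658*n**2)
q(-1104) - J(728, -64) = (-457968 + 658*(-1104)**2) - (17 - 2009*(-64))/(2*(-64)) = (-457968 + 658*1218816) - (-1)*(17 + 128576)/(2*64) = (-457968 + 801980928) - (-1)*128593/(2*64) = 801522960 - 1*(-128593/128) = 801522960 + 128593/128 = 102595067473/128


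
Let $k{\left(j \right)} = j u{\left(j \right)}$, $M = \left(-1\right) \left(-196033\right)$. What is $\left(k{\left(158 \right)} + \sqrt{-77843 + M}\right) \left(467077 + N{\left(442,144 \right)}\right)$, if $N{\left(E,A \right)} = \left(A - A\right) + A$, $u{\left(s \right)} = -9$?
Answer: $-664388262 + 467221 \sqrt{118190} \approx -5.0376 \cdot 10^{8}$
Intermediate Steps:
$M = 196033$
$k{\left(j \right)} = - 9 j$ ($k{\left(j \right)} = j \left(-9\right) = - 9 j$)
$N{\left(E,A \right)} = A$ ($N{\left(E,A \right)} = 0 + A = A$)
$\left(k{\left(158 \right)} + \sqrt{-77843 + M}\right) \left(467077 + N{\left(442,144 \right)}\right) = \left(\left(-9\right) 158 + \sqrt{-77843 + 196033}\right) \left(467077 + 144\right) = \left(-1422 + \sqrt{118190}\right) 467221 = -664388262 + 467221 \sqrt{118190}$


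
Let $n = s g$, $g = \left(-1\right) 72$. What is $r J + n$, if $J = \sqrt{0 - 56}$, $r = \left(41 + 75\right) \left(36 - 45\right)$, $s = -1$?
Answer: $72 - 2088 i \sqrt{14} \approx 72.0 - 7812.6 i$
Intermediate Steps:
$g = -72$
$r = -1044$ ($r = 116 \left(-9\right) = -1044$)
$n = 72$ ($n = \left(-1\right) \left(-72\right) = 72$)
$J = 2 i \sqrt{14}$ ($J = \sqrt{-56} = 2 i \sqrt{14} \approx 7.4833 i$)
$r J + n = - 1044 \cdot 2 i \sqrt{14} + 72 = - 2088 i \sqrt{14} + 72 = 72 - 2088 i \sqrt{14}$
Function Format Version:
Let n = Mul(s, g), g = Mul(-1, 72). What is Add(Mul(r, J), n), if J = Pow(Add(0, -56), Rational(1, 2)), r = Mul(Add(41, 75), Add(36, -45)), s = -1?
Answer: Add(72, Mul(-2088, I, Pow(14, Rational(1, 2)))) ≈ Add(72.000, Mul(-7812.6, I))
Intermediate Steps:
g = -72
r = -1044 (r = Mul(116, -9) = -1044)
n = 72 (n = Mul(-1, -72) = 72)
J = Mul(2, I, Pow(14, Rational(1, 2))) (J = Pow(-56, Rational(1, 2)) = Mul(2, I, Pow(14, Rational(1, 2))) ≈ Mul(7.4833, I))
Add(Mul(r, J), n) = Add(Mul(-1044, Mul(2, I, Pow(14, Rational(1, 2)))), 72) = Add(Mul(-2088, I, Pow(14, Rational(1, 2))), 72) = Add(72, Mul(-2088, I, Pow(14, Rational(1, 2))))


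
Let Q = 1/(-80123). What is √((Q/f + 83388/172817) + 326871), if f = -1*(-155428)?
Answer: √7724436480574923722124892978322569/153725136283082 ≈ 571.73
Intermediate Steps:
Q = -1/80123 ≈ -1.2481e-5
f = 155428
√((Q/f + 83388/172817) + 326871) = √((-1/80123/155428 + 83388/172817) + 326871) = √((-1/80123*1/155428 + 83388*(1/172817)) + 326871) = √((-1/12453357644 + 83388/172817) + 326871) = √(1038460587045055/2152151907963148 + 326871) = √(703477084768409194963/2152151907963148) = √7724436480574923722124892978322569/153725136283082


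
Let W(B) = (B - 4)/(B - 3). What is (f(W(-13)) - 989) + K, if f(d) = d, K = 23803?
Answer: 365041/16 ≈ 22815.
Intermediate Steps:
W(B) = (-4 + B)/(-3 + B)
(f(W(-13)) - 989) + K = ((-4 - 13)/(-3 - 13) - 989) + 23803 = (-17/(-16) - 989) + 23803 = (-1/16*(-17) - 989) + 23803 = (17/16 - 989) + 23803 = -15807/16 + 23803 = 365041/16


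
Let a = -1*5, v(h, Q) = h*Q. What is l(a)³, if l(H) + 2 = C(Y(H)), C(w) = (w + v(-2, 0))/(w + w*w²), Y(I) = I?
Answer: -132651/17576 ≈ -7.5473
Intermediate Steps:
v(h, Q) = Q*h
C(w) = w/(w + w³) (C(w) = (w + 0*(-2))/(w + w*w²) = (w + 0)/(w + w³) = w/(w + w³))
a = -5
l(H) = -2 + 1/(1 + H²)
l(a)³ = (-2 - 5/(-5 + (-5)³))³ = (-2 - 5/(-5 - 125))³ = (-2 - 5/(-130))³ = (-2 - 5*(-1/130))³ = (-2 + 1/26)³ = (-51/26)³ = -132651/17576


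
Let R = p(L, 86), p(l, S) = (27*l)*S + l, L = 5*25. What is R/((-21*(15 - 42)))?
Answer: 290375/567 ≈ 512.13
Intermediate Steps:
L = 125
p(l, S) = l + 27*S*l (p(l, S) = 27*S*l + l = l + 27*S*l)
R = 290375 (R = 125*(1 + 27*86) = 125*(1 + 2322) = 125*2323 = 290375)
R/((-21*(15 - 42))) = 290375/((-21*(15 - 42))) = 290375/((-21*(-27))) = 290375/567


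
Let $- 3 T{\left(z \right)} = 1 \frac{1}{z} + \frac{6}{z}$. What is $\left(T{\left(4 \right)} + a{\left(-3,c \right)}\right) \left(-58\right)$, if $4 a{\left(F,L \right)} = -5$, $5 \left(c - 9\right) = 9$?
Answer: $\frac{319}{3} \approx 106.33$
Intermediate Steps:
$c = \frac{54}{5}$ ($c = 9 + \frac{1}{5} \cdot 9 = 9 + \frac{9}{5} = \frac{54}{5} \approx 10.8$)
$a{\left(F,L \right)} = - \frac{5}{4}$ ($a{\left(F,L \right)} = \frac{1}{4} \left(-5\right) = - \frac{5}{4}$)
$T{\left(z \right)} = - \frac{7}{3 z}$ ($T{\left(z \right)} = - \frac{1 \frac{1}{z} + \frac{6}{z}}{3} = - \frac{\frac{1}{z} + \frac{6}{z}}{3} = - \frac{7 \frac{1}{z}}{3} = - \frac{7}{3 z}$)
$\left(T{\left(4 \right)} + a{\left(-3,c \right)}\right) \left(-58\right) = \left(- \frac{7}{3 \cdot 4} - \frac{5}{4}\right) \left(-58\right) = \left(\left(- \frac{7}{3}\right) \frac{1}{4} - \frac{5}{4}\right) \left(-58\right) = \left(- \frac{7}{12} - \frac{5}{4}\right) \left(-58\right) = \left(- \frac{11}{6}\right) \left(-58\right) = \frac{319}{3}$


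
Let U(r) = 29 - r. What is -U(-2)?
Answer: -31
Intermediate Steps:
-U(-2) = -(29 - 1*(-2)) = -(29 + 2) = -1*31 = -31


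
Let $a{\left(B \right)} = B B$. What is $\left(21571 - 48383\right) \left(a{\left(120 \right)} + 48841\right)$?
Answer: $-1695617692$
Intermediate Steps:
$a{\left(B \right)} = B^{2}$
$\left(21571 - 48383\right) \left(a{\left(120 \right)} + 48841\right) = \left(21571 - 48383\right) \left(120^{2} + 48841\right) = - 26812 \left(14400 + 48841\right) = \left(-26812\right) 63241 = -1695617692$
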